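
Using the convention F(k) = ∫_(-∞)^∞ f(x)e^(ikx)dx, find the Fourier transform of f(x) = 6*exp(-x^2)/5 6*sqrt(pi)*exp(-k^2/4)/5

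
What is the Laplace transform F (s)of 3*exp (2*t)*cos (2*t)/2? 3*(s - 2)/ (2*( (s - 2)^2 + 4))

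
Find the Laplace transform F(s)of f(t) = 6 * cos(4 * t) 6 * s/(s^2 + 16)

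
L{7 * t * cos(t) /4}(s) 7 * (s^2 - 1) /(4 * (s^2 + 1) ^2) 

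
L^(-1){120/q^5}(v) 5 * v^4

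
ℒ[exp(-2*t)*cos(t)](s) (s + 2)/((s + 2)^2 + 1)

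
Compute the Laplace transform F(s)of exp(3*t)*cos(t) (s - 3)/((s - 3)^2 + 1)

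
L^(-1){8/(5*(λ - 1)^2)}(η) 8*η*exp(η)/5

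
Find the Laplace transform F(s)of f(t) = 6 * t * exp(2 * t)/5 6/(5 * (s - 2)^2)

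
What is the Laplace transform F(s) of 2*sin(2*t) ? 4/(s^2 + 4) 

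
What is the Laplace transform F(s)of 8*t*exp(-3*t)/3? 8/(3*(s + 3)^2)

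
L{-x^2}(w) -2/w^3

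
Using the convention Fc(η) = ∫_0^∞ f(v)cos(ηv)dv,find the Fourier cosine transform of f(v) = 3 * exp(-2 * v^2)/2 3 * sqrt(2) * sqrt(pi) * exp(-η^2/8)/8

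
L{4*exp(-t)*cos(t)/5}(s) 4*(s+1)/(5*((s+1)^2+1))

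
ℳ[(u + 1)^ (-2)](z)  (-pi*z + pi)/sin (pi*z)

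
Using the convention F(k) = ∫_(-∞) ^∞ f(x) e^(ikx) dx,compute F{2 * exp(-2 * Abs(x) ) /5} 8/(5 * (k^2+4) ) 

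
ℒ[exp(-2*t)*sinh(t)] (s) 1/((s + 2)^2 - 1)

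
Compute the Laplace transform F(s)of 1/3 1/(3*s)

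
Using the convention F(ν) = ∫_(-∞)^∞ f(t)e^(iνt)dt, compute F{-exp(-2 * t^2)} -sqrt(2) * sqrt(pi) * exp(-ν^2/8)/2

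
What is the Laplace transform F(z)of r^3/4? 3/(2*z^4)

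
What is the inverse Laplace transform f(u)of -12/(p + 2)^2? -12*u*exp(-2*u)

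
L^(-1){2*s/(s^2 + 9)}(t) 2*cos(3*t)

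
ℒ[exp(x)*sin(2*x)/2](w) 1/((w - 1)^2 + 4)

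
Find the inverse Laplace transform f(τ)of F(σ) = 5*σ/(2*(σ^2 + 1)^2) 5*τ*sin(τ)/4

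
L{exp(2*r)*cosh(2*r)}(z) (z - 2)/(z*(z - 4))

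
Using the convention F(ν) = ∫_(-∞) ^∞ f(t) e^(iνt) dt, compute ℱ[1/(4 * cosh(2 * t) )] pi/(8 * cosh(pi * ν/4) ) 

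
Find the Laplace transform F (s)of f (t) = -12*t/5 -12/ (5*s^2)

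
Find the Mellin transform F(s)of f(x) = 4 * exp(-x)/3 4 * gamma(s)/3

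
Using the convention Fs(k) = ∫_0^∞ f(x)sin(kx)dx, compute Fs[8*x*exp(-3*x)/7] 48*k/(7*(k^2 + 9)^2)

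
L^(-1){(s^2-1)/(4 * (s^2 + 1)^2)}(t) t * cos(t)/4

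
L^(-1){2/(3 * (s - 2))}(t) 2 * exp(2 * t)/3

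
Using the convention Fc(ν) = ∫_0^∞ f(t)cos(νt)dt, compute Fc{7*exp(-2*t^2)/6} 7*sqrt(2)*sqrt(pi)*exp(-ν^2/8)/24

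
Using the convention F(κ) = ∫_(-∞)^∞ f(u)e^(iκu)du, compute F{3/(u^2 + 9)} pi*exp(-3*Abs(κ))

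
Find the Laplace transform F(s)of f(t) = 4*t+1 1/s+4/s^2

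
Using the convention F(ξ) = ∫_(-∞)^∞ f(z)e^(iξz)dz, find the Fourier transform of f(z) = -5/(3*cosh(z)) -5*pi/(3*cosh(pi*ξ/2))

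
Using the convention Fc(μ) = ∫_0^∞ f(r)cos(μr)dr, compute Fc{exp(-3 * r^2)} sqrt(3) * sqrt(pi) * exp(-μ^2/12)/6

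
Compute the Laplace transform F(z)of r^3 6/z^4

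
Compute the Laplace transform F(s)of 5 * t 5/s^2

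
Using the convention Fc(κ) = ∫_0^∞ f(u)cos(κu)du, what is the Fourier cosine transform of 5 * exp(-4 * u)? 20/(κ^2+16)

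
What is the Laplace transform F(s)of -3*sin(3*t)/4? -9/(4*s^2 + 36)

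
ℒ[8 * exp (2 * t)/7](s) 8/ (7 * (s - 2))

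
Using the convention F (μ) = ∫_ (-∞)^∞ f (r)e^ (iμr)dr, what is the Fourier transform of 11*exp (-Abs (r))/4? 11/ (2*(μ^2+1))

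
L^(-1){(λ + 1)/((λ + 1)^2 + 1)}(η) exp(-η)*cos(η)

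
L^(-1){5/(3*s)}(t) 5/3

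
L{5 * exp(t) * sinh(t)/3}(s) 5/(3 * s * (s - 2))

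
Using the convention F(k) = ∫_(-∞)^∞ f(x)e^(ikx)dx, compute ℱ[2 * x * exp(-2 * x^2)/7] sqrt(2) * I * sqrt(pi) * k * exp(-k^2/8)/28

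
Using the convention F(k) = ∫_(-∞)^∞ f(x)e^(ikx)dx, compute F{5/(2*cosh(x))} 5*pi/(2*cosh(pi*k/2))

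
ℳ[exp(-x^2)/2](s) gamma(s/2)/4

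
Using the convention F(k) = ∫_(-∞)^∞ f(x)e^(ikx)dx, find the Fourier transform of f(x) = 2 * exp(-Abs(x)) 4/(k^2 + 1)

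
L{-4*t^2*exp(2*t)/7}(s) -8/(7*(s - 2)^3)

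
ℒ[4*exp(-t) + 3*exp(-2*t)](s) 3/(s + 2) + 4/(s + 1)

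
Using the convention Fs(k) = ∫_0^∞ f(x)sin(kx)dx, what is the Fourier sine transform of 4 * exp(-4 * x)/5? 4 * k/(5 * (k^2 + 16))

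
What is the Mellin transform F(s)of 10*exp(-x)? 10*gamma(s)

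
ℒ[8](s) 8/s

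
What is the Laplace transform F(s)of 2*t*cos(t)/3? 2*(s^2-1)/(3*(s^2 + 1)^2)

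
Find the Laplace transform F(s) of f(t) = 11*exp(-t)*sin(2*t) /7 22/(7*((s + 1) ^2 + 4) ) 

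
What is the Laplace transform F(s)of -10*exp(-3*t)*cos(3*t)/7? 10*(-s - 3)/(7*((s + 3)^2 + 9))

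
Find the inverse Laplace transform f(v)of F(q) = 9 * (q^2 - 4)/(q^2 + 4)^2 9 * v * cos(2 * v)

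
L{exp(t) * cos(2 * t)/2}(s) (s - 1)/(2 * ((s - 1)^2+4))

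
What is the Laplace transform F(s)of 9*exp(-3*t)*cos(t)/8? 9*(s + 3)/(8*((s + 3)^2 + 1))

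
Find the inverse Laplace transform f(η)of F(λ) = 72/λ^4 12*η^3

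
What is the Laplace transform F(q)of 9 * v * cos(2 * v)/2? 9 * (q^2 - 4)/(2 * (q^2 + 4)^2)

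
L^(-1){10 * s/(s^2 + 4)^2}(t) 5 * t * sin(2 * t)/2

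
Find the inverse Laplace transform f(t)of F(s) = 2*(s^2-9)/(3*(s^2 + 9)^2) 2*t*cos(3*t)/3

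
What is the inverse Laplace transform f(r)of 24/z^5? r^4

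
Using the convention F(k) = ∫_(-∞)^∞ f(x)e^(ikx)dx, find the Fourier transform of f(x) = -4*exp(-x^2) -4*sqrt(pi)*exp(-k^2/4)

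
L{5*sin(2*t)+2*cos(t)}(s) 10/(s^2+4)+2*s/(s^2+1)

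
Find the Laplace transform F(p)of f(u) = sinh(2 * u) 2/(p^2 - 4)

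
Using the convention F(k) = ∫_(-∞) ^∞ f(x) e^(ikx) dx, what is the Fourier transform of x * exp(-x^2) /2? I * sqrt(pi) * k * exp(-k^2/4) /4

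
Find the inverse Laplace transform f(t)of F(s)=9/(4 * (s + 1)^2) 9 * t * exp(-t)/4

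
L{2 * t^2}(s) 4/s^3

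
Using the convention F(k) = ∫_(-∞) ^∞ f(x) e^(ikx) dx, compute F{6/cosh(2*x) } 3*pi/cosh(pi*k/4) 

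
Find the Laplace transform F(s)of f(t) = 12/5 12/(5 * s)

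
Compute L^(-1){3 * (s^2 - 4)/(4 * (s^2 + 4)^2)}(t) 3 * t * cos(2 * t)/4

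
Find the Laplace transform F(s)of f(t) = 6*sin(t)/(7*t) 6*atan(1/s)/7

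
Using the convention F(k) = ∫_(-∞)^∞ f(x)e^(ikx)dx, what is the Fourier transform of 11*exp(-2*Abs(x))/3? 44/(3*(k^2 + 4))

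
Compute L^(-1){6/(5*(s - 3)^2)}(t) 6*t*exp(3*t)/5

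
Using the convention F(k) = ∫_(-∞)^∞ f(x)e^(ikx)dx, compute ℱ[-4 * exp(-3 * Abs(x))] -24/(k^2+9)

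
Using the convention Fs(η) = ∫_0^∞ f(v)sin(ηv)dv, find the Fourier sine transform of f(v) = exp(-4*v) η/(η^2+16)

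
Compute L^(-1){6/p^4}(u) u^3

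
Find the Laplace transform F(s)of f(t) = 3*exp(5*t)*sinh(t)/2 3/(2*((s - 5)^2 - 1))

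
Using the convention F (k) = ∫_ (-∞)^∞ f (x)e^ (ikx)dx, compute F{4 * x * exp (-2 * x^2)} sqrt (2) * I * sqrt (pi) * k * exp (-k^2/8)/2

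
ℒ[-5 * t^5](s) -600/s^6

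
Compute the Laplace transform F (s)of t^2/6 1/ (3*s^3)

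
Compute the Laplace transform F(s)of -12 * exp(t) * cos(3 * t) 12 * (1 - s)/((s - 1)^2 + 9)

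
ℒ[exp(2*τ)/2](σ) 1/(2*(σ - 2))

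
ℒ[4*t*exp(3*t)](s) 4/(s - 3)^2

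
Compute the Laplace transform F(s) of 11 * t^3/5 66/(5 * s^4) 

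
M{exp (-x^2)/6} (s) gamma (s/2)/12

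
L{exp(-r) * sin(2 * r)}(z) 2/((z + 1)^2 + 4)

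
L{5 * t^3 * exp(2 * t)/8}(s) 15/(4 * (s - 2)^4)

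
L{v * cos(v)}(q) (q^2 - 1)/(q^2 + 1)^2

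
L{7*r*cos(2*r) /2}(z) 7*(z^2-4) /(2*(z^2 + 4) ^2) 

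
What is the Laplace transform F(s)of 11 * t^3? 66/s^4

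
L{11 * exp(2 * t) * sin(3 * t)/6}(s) 11/(2 * ((s - 2)^2 + 9))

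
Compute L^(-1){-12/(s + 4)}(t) -12 * exp(-4 * t)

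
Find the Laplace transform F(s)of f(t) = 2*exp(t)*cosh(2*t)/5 2*(s - 1)/(5*((s - 1)^2 - 4))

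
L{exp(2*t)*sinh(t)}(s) 1/((s - 2)^2 - 1)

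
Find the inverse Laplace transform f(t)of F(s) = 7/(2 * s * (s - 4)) 7 * exp(2 * t) * sinh(2 * t)/4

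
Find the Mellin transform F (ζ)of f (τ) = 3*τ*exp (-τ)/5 3*gamma (ζ + 1)/5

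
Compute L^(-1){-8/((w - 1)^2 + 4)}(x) -4*exp(x)*sin(2*x)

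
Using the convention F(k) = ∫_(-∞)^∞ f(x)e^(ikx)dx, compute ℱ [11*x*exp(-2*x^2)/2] 11*sqrt(2)*I*sqrt(pi)*k*exp(-k^2/8)/16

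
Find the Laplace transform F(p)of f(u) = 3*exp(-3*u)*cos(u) 3*(p + 3)/((p + 3)^2 + 1)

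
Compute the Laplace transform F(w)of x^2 2/w^3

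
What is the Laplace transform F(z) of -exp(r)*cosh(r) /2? (1 - z) /(2*z*(z - 2) ) 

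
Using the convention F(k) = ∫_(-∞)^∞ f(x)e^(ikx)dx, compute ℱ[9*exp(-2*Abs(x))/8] 9/(2*(k^2+4))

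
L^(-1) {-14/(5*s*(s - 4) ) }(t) -7*exp(2*t)*sinh(2*t) /5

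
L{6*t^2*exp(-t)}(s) 12/(s + 1)^3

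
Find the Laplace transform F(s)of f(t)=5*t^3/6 5/s^4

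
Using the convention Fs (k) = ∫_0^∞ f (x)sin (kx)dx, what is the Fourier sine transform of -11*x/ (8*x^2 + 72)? -11*pi*exp (-3*k)/16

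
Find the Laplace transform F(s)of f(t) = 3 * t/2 3/(2 * s^2)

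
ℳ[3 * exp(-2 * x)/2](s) 3 * gamma(s)/(2 * 2^s)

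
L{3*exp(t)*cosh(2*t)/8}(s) 3*(s - 1)/(8*((s - 1)^2-4))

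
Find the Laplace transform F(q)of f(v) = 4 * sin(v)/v 4 * atan(1/q)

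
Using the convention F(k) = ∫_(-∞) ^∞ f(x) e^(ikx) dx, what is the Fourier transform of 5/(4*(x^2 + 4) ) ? 5*pi*exp(-2*Abs(k) ) /8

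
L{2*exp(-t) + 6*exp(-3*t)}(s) 6/(s + 3) + 2/(s + 1)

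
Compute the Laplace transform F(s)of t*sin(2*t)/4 s/(s^2 + 4)^2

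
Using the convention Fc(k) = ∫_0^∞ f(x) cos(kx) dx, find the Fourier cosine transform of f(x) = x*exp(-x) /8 (1 - k^2) /(8*(k^2+1) ^2) 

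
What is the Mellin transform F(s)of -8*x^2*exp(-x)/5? -8*gamma(s + 2)/5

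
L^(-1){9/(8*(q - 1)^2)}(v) 9*v*exp(v)/8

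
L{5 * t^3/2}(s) 15/s^4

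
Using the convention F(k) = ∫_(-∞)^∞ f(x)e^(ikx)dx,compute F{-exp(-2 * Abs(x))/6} -2/(3 * k^2 + 12)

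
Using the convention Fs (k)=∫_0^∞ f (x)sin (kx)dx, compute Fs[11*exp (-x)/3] 11*k/ (3*(k^2 + 1))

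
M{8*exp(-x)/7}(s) 8*gamma(s)/7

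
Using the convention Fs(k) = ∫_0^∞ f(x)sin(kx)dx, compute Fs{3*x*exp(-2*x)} 12*k/(k^2 + 4)^2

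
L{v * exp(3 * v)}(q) (q - 3)^(-2)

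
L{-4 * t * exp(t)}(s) -4/(s - 1)^2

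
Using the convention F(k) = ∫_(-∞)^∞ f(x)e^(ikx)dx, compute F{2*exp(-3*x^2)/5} 2*sqrt(3)*sqrt(pi)*exp(-k^2/12)/15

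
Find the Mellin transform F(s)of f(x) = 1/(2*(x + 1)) pi*csc(pi*s)/2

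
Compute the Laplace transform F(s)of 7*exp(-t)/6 7/(6*(s + 1))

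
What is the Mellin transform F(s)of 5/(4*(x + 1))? 5*pi*csc(pi*s)/4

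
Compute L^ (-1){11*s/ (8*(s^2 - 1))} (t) 11*cosh (t)/8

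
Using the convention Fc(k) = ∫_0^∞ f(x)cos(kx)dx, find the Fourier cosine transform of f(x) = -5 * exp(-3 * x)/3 -5/(k^2 + 9)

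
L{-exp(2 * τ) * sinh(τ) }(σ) -1/((σ - 2) ^2 - 1) 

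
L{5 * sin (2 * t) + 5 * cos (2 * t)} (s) 5 * s/ (s^2 + 4) + 10/ (s^2 + 4)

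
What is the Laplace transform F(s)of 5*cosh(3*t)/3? 5*s/(3*(s^2 - 9))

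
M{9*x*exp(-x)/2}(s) 9*gamma(s + 1)/2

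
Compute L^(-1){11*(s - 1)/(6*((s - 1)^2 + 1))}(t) 11*exp(t)*cos(t)/6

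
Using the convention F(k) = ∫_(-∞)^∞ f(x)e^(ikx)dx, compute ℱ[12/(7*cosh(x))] 12*pi/(7*cosh(pi*k/2))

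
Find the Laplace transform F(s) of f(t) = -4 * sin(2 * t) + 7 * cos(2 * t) 7 * s/(s^2 + 4) - 8/(s^2 + 4) 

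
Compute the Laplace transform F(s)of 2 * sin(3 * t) 6/(s^2 + 9)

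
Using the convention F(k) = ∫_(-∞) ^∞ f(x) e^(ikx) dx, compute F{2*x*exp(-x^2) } I*sqrt(pi)*k*exp(-k^2/4) 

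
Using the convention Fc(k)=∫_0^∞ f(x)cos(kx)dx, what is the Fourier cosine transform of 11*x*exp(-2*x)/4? 11*(4 - k^2)/(4*(k^2 + 4)^2)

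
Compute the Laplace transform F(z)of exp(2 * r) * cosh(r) (z - 2)/((z - 2)^2-1)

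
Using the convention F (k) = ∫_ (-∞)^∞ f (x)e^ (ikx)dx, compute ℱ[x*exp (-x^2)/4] I*sqrt (pi)*k*exp (-k^2/4)/8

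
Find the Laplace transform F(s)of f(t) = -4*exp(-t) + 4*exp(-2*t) 4/(s + 2) - 4/(s + 1)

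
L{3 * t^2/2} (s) 3/s^3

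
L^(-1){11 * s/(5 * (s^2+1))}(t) 11 * cos(t)/5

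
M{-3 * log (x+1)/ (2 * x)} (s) 3 * pi * csc (pi * s)/ (2 * (s - 1))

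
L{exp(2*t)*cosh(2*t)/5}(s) (s - 2)/(5*s*(s - 4))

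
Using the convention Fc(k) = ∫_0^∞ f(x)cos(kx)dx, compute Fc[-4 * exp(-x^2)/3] -2 * sqrt(pi) * exp(-k^2/4)/3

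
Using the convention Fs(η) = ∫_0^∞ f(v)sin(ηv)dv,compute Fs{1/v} pi/2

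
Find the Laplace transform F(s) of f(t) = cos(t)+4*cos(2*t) 4*s/(s^2+4)+s/(s^2+1) 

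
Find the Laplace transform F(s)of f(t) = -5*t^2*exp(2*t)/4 -5/(2*(s - 2)^3)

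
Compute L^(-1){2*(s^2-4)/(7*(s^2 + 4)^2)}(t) 2*t*cos(2*t)/7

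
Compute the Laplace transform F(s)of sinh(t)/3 1/(3 * (s^2 - 1))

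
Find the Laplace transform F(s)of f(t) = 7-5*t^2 7/s - 10/s^3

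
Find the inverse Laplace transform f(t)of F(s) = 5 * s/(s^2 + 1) 5 * cos(t)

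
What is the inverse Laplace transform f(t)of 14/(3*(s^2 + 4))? 7*sin(2*t)/3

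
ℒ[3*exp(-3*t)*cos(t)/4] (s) 3*(s + 3)/(4*((s + 3)^2 + 1))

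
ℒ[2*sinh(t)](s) 2/(s^2 - 1)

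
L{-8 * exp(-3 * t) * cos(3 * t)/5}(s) 8 * (-s - 3)/(5 * ((s + 3)^2 + 9))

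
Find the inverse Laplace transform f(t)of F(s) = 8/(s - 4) 8*exp(4*t)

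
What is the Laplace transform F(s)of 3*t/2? 3/(2*s^2)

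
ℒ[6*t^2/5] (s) 12/(5*s^3)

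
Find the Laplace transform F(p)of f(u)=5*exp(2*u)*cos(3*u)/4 5*(p - 2)/(4*((p - 2)^2 + 9))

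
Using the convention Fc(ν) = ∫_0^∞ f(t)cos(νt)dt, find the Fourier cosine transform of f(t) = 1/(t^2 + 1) pi*exp(-ν)/2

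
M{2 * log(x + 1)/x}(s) -2 * pi * csc(pi * s)/(s - 1)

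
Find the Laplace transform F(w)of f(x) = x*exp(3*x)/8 1/(8*(w - 3)^2)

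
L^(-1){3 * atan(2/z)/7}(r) 3 * sin(2 * r)/(7 * r)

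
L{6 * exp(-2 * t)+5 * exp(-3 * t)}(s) 6/(s+2)+5/(s+3)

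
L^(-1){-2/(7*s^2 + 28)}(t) -sin(2*t)/7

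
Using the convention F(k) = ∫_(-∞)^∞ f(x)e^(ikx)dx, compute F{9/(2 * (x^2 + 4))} 9 * pi * exp(-2 * Abs(k))/4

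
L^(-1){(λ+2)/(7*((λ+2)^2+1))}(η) exp(-2*η)*cos(η)/7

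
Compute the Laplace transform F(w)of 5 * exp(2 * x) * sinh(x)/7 5/(7 * ((w - 2)^2 - 1))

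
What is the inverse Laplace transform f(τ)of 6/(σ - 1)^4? τ^3*exp(τ)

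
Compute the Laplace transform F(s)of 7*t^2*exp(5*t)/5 14/(5*(s - 5)^3)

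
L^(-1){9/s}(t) 9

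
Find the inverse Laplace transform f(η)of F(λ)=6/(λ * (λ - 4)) 3 * exp(2 * η) * sinh(2 * η)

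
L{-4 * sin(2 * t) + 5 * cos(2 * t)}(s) 5 * s/(s^2 + 4) - 8/(s^2 + 4)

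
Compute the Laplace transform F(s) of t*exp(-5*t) (s + 5) ^(-2) 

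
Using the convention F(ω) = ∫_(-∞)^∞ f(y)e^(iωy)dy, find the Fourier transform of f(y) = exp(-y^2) sqrt(pi)*exp(-ω^2/4)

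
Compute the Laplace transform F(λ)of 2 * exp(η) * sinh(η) 2/(λ * (λ - 2))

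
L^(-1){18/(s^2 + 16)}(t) 9*sin(4*t)/2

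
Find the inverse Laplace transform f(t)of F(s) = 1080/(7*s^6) 9*t^5/7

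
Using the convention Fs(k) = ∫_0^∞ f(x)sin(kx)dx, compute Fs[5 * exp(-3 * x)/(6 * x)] 5 * atan(k/3)/6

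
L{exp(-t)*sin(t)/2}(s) 1/(2*((s+1)^2+1))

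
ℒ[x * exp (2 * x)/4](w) 1/ (4 * (w - 2)^2)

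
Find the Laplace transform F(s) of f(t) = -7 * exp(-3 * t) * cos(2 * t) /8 7 * (-s - 3) /(8 * ((s + 3) ^2 + 4) ) 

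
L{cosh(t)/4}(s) s/(4 * (s^2-1))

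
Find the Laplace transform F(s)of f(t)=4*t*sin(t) 8*s/(s^2 + 1)^2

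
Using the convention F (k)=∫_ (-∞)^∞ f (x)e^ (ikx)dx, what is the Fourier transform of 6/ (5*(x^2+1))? 6*pi*exp (-Abs (k))/5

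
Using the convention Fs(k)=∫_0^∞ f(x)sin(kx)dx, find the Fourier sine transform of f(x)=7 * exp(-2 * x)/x 7 * atan(k/2)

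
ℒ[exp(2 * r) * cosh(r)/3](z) (z - 2)/(3 * ((z - 2)^2 - 1))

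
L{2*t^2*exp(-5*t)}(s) 4/(s+5)^3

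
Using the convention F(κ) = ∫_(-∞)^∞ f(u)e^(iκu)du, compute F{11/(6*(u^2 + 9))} 11*pi*exp(-3*Abs(κ))/18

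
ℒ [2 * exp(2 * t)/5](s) 2/(5 * (s - 2))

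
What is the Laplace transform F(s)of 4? 4/s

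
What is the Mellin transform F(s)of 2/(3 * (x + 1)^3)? pi * (s - 2) * (s - 1)/(3 * sin(pi * s))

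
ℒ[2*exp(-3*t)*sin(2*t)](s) 4/((s + 3)^2 + 4)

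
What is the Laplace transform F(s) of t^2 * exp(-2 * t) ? 2/(s + 2) ^3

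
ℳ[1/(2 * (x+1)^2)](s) (-pi * s+pi)/(2 * sin(pi * s))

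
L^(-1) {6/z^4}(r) r^3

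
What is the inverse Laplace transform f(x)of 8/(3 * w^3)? 4 * x^2/3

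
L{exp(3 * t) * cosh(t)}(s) (s - 3)/((s - 3)^2-1)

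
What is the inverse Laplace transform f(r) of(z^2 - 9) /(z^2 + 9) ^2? r*cos(3*r) 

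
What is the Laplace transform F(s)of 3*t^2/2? 3/s^3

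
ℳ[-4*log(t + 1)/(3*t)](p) 4*pi*csc(pi*p)/(3*(p - 1))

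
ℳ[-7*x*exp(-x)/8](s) -7*gamma(s + 1)/8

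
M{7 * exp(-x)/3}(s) 7 * gamma(s)/3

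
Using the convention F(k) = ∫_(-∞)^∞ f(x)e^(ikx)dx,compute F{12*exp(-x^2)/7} 12*sqrt(pi)*exp(-k^2/4)/7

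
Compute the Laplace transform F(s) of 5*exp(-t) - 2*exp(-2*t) 5/(s + 1) - 2/(s + 2) 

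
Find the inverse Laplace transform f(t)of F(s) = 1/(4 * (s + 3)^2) t * exp(-3 * t)/4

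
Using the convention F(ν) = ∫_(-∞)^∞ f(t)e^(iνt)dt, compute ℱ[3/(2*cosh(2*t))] 3*pi/(4*cosh(pi*ν/4))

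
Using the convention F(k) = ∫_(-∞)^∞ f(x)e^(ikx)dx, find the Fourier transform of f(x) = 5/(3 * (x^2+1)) 5 * pi * exp(-Abs(k))/3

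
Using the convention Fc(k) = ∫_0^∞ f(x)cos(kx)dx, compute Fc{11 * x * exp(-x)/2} 11 * (1 - k^2)/(2 * (k^2 + 1)^2)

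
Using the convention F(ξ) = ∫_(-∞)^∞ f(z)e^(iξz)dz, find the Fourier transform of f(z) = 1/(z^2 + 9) pi * exp(-3 * Abs(ξ))/3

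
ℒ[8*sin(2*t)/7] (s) 16/(7*(s^2 + 4))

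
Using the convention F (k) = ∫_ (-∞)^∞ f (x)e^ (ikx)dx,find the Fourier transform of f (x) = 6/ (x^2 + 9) 2 * pi * exp (-3 * Abs (k))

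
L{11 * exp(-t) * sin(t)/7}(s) 11/(7 * ((s + 1)^2 + 1))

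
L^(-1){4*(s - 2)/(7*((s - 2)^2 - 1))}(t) 4*exp(2*t)*cosh(t)/7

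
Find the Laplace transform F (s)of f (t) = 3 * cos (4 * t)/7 3 * s/ (7 * (s^2 + 16))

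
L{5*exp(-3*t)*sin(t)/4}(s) 5/(4*((s + 3)^2 + 1))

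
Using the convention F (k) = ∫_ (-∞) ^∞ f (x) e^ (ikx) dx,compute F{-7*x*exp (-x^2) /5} -7*I*sqrt (pi)*k*exp (-k^2/4) /10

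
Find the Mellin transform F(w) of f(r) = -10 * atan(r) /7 5 * pi * sec(pi * w/2) /(7 * w) 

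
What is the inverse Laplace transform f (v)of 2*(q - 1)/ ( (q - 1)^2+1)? 2*exp (v)*cos (v)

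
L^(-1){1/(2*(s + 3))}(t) exp(-3*t)/2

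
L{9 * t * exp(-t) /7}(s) 9/(7 * (s + 1) ^2) 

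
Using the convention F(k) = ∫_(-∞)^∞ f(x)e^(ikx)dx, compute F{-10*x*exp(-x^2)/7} -5*I*sqrt(pi)*k*exp(-k^2/4)/7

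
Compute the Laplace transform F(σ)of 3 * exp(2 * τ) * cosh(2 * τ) 3 * (σ - 2)/(σ * (σ - 4))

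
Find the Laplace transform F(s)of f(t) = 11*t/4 11/(4*s^2)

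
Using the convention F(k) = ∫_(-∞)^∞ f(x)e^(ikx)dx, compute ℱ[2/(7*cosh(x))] 2*pi/(7*cosh(pi*k/2))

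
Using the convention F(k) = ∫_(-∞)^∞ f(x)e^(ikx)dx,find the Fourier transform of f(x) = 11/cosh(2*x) 11*pi/(2*cosh(pi*k/4))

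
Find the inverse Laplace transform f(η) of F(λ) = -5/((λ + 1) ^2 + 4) -5 * exp(-η) * sin(2 * η) /2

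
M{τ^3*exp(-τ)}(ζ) gamma(ζ + 3)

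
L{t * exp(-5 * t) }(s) (s + 5) ^(-2) 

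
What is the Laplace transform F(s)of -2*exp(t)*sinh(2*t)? -4/((s - 1)^2-4)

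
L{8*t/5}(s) 8/(5*s^2)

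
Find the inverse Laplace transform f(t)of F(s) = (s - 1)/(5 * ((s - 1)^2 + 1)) exp(t) * cos(t)/5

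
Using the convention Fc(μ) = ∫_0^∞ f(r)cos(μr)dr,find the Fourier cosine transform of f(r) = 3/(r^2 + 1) 3 * pi * exp(-μ)/2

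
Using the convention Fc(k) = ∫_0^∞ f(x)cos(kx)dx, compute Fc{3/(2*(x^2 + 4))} 3*pi*exp(-2*k)/8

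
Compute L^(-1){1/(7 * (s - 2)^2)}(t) t * exp(2 * t)/7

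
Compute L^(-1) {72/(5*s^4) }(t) 12*t^3/5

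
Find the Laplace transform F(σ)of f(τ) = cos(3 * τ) σ/(σ^2+9)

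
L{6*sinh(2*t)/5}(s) 12/(5*(s^2-4))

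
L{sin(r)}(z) 1/(z^2 + 1)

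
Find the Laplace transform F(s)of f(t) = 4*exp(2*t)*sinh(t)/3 4/(3*((s - 2)^2 - 1))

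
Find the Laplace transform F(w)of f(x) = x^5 120/w^6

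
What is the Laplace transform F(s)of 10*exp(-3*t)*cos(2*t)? 10*(s + 3)/((s + 3)^2 + 4)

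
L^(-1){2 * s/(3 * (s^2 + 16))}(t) 2 * cos(4 * t)/3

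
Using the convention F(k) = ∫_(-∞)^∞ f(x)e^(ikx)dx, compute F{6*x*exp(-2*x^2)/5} 3*sqrt(2)*I*sqrt(pi)*k*exp(-k^2/8)/20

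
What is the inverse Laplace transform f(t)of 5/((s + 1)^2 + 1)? 5*exp(-t)*sin(t)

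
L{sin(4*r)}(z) 4/(z^2 + 16)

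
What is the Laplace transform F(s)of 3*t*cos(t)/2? 3*(s^2 - 1)/(2*(s^2 + 1)^2)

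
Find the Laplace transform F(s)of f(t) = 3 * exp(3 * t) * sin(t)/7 3/(7 * ((s - 3)^2 + 1))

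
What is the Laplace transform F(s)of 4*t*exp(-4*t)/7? 4/(7*(s + 4)^2)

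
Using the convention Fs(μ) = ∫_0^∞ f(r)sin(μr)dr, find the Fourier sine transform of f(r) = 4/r 2*pi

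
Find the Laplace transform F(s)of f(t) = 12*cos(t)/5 12*s/(5*(s^2 + 1))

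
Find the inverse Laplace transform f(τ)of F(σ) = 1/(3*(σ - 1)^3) τ^2*exp(τ)/6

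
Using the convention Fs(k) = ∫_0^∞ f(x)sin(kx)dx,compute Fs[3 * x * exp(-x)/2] 3 * k/(k^2 + 1)^2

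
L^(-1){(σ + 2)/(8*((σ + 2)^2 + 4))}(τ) exp(-2*τ)*cos(2*τ)/8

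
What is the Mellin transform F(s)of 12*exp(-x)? 12*gamma(s)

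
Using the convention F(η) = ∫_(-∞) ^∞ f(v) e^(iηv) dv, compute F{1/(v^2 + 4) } pi*exp(-2*Abs(η) ) /2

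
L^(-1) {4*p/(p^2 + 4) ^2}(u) u*sin(2*u) 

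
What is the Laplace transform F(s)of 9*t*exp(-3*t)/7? 9/(7*(s + 3)^2)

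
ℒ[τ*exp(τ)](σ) (σ - 1)^(-2)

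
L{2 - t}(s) 2/s - 1/s^2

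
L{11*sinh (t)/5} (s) 11/ (5*(s^2 - 1))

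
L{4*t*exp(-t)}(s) 4/(s + 1)^2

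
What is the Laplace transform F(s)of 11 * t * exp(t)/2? 11/(2 * (s - 1)^2)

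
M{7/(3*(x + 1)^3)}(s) 7*pi*(s - 2)*(s - 1)/(6*sin(pi*s))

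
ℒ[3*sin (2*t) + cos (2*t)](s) 6/ (s^2 + 4) + s/ (s^2 + 4) 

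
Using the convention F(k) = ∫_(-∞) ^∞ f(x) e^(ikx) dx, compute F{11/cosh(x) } 11 * pi/cosh(pi * k/2) 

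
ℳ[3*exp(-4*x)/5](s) 3*gamma(s)/(5*4^s)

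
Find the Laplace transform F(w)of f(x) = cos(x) w/(w^2+1)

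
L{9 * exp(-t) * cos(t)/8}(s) 9 * (s + 1)/(8 * ((s + 1)^2 + 1))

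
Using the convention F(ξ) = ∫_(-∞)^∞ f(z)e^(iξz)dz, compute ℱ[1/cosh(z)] pi/cosh(pi * ξ/2)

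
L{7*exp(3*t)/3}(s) 7/(3*(s - 3))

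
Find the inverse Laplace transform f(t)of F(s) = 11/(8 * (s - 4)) 11 * exp(4 * t)/8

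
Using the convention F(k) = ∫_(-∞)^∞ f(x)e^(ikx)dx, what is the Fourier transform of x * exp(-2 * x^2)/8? sqrt(2) * I * sqrt(pi) * k * exp(-k^2/8)/64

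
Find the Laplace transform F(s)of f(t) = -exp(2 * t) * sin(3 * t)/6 -1/(2 * (s - 2)^2 + 18)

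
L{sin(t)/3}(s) 1/(3*(s^2 + 1))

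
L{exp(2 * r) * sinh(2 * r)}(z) 2/(z * (z - 4))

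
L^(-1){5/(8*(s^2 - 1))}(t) 5*sinh(t)/8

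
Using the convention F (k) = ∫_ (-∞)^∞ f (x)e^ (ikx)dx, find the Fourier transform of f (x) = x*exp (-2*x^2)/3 sqrt (2)*I*sqrt (pi)*k*exp (-k^2/8)/24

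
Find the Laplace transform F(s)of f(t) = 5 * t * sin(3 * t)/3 10 * s/(s^2 + 9)^2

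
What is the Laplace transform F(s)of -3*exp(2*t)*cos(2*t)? 3*(2 - s)/((s - 2)^2 + 4)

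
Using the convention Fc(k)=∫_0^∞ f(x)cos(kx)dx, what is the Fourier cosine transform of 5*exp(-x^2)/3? 5*sqrt(pi)*exp(-k^2/4)/6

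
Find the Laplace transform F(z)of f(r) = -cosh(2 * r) -z/(z^2 - 4)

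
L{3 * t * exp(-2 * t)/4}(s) 3/(4 * (s + 2)^2)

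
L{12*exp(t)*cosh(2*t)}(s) 12*(s - 1)/((s - 1)^2-4)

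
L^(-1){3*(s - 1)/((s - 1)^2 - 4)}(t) 3*exp(t)*cosh(2*t)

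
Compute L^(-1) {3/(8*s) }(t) 3/8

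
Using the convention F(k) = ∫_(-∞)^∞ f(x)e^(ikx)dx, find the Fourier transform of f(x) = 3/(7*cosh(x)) 3*pi/(7*cosh(pi*k/2))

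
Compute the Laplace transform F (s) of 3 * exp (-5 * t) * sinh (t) 3/ ( (s + 5) ^2 - 1) 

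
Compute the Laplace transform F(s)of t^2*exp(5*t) 2/(s - 5)^3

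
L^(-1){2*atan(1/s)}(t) 2*sin(t)/t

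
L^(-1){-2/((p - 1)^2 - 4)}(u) -exp(u) * sinh(2 * u)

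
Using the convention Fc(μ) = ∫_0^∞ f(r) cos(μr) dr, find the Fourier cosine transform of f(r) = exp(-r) 1/(μ^2 + 1) 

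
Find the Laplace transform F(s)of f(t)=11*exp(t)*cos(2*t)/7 11*(s - 1)/(7*((s - 1)^2 + 4))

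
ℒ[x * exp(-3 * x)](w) (w + 3)^(-2)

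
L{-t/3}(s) -1/(3*s^2)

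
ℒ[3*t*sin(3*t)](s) 18*s/(s^2 + 9)^2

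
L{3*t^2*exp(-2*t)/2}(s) 3/(s + 2)^3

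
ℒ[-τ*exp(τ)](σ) -1/(σ - 1)^2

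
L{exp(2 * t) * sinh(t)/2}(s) 1/(2 * ((s - 2)^2 - 1))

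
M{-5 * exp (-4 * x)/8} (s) -5 * gamma (s)/ (8 * 2^ (2 * s))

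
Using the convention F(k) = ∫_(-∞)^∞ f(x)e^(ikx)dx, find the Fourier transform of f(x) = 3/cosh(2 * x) 3 * pi/(2 * cosh(pi * k/4))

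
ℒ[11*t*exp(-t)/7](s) 11/(7*(s + 1)^2)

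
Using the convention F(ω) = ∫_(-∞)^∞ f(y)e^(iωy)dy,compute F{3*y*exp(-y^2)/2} 3*I*sqrt(pi)*ω*exp(-ω^2/4)/4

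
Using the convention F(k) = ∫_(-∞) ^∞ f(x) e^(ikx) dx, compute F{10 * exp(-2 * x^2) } 5 * sqrt(2) * sqrt(pi) * exp(-k^2/8) 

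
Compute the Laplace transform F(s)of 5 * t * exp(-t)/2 5/(2 * (s + 1)^2)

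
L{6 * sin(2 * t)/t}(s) 6 * atan(2/s)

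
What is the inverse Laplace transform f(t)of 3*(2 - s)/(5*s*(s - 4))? -3*exp(2*t)*cosh(2*t)/5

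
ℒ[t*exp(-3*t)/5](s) 1/(5*(s + 3)^2)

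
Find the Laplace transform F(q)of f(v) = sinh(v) 1/(q^2 - 1)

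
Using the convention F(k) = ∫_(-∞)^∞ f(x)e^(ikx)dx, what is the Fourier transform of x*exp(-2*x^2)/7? sqrt(2)*I*sqrt(pi)*k*exp(-k^2/8)/56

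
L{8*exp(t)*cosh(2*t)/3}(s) 8*(s - 1)/(3*((s - 1)^2 - 4))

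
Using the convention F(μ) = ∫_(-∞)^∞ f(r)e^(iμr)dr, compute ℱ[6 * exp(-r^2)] 6 * sqrt(pi) * exp(-μ^2/4)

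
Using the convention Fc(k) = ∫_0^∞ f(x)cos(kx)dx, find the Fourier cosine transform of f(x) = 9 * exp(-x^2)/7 9 * sqrt(pi) * exp(-k^2/4)/14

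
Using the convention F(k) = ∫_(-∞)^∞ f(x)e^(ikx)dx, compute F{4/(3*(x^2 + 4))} 2*pi*exp(-2*Abs(k))/3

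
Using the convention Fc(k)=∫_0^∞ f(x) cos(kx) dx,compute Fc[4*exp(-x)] 4/(k^2 + 1) 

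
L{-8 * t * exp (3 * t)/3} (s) -8/ (3 * (s - 3)^2)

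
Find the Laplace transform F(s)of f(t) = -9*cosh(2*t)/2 -9*s/(2*s^2-8)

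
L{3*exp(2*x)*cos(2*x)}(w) 3*(w - 2)/((w - 2)^2+4)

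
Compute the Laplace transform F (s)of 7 7/s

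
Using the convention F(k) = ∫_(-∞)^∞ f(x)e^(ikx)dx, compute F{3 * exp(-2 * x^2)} 3 * sqrt(2) * sqrt(pi) * exp(-k^2/8)/2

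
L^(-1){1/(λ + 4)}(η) exp(-4*η)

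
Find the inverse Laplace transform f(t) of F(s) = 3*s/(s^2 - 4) 3*cosh(2*t) 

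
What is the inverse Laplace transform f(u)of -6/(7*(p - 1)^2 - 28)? -3*exp(u)*sinh(2*u)/7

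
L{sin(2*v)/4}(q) 1/(2*(q^2 + 4))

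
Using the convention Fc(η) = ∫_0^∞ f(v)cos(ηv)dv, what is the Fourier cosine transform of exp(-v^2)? sqrt(pi)*exp(-η^2/4)/2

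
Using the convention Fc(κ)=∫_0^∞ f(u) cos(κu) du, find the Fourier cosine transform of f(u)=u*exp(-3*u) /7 (9 - κ^2) /(7*(κ^2 + 9) ^2) 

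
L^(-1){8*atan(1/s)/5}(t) 8*sin(t)/(5*t)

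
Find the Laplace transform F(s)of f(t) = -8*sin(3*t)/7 -24/(7*s^2 + 63)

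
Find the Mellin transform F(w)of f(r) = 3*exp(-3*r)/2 3^(1 - w)*gamma(w)/2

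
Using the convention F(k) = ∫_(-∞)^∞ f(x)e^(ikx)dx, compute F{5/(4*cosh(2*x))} 5*pi/(8*cosh(pi*k/4))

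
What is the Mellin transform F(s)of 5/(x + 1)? 5 * pi * csc(pi * s)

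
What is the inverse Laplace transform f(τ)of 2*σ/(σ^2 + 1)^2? τ*sin(τ)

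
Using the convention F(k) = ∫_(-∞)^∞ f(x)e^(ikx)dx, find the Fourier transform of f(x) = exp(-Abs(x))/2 1/(k^2 + 1)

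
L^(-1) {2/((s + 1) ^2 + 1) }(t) 2 * exp(-t) * sin(t) 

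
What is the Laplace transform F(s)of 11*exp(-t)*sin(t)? 11/((s + 1)^2 + 1)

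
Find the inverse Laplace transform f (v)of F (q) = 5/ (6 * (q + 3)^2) 5 * v * exp (-3 * v)/6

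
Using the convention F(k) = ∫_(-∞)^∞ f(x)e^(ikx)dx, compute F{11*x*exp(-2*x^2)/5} 11*sqrt(2)*I*sqrt(pi)*k*exp(-k^2/8)/40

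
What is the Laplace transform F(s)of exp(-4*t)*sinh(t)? 1/((s + 4)^2 - 1)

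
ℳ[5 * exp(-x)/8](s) 5 * gamma(s)/8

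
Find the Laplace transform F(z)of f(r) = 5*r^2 10/z^3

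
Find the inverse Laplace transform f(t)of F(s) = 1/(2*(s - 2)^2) t*exp(2*t)/2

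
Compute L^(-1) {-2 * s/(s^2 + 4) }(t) -2 * cos(2 * t) 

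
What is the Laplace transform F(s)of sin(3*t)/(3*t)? atan(3/s)/3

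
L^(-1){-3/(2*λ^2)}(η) -3*η/2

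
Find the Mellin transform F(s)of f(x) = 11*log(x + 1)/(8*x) -11*pi*csc(pi*s)/(8*s - 8)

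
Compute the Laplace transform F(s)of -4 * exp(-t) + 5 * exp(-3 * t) 5/(s + 3)-4/(s + 1)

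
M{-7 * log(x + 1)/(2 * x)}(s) 7 * pi * csc(pi * s)/(2 * (s - 1))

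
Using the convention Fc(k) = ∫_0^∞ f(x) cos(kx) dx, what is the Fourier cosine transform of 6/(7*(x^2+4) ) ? 3*pi*exp(-2*k) /14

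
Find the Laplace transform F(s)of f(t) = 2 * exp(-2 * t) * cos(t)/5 2 * (s + 2)/(5 * ((s + 2)^2 + 1))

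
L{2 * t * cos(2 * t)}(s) 2 * (s^2 - 4)/(s^2+4)^2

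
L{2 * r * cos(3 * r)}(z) 2 * (z^2-9)/(z^2 + 9)^2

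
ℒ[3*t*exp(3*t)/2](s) 3/(2*(s - 3)^2)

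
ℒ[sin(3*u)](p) 3/(p^2 + 9)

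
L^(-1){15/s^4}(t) 5 * t^3/2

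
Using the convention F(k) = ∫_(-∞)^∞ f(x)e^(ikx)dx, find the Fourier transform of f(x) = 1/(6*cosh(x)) pi/(6*cosh(pi*k/2))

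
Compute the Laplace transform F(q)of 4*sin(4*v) 16/(q^2 + 16)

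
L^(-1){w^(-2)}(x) x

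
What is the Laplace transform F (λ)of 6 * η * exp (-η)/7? 6/ (7 * (λ+1)^2)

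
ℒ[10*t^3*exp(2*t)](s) 60/(s - 2)^4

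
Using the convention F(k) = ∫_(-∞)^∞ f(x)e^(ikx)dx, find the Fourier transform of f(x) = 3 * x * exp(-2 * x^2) 3 * sqrt(2) * I * sqrt(pi) * k * exp(-k^2/8)/8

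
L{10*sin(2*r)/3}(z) 20/(3*(z^2 + 4))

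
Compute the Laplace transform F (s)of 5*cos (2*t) 5*s/ (s^2 + 4)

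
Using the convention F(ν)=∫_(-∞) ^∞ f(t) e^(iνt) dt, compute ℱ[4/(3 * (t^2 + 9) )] 4 * pi * exp(-3 * Abs(ν) ) /9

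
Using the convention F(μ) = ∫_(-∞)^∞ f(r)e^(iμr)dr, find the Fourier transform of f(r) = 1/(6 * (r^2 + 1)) pi * exp(-Abs(μ))/6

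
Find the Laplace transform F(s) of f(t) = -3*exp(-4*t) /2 -3/(2*s + 8) 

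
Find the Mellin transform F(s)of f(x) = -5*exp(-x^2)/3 -5*gamma(s/2)/6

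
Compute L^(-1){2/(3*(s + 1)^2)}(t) 2*t*exp(-t)/3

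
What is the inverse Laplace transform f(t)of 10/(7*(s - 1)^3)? 5*t^2*exp(t)/7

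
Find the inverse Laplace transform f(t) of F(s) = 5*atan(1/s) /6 5*sin(t) /(6*t) 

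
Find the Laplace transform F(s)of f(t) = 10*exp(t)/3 10/(3*(s - 1))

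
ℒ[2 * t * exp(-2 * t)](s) 2/(s+2)^2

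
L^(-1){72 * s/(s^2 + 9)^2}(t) 12 * t * sin(3 * t)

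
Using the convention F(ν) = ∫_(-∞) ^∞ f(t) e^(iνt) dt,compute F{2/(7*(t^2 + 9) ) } 2*pi*exp(-3*Abs(ν) ) /21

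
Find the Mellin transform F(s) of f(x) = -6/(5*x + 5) -6*pi*csc(pi*s) /5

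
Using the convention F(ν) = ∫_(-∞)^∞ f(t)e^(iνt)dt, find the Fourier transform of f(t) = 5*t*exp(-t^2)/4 5*I*sqrt(pi)*ν*exp(-ν^2/4)/8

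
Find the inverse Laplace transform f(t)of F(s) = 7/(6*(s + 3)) 7*exp(-3*t)/6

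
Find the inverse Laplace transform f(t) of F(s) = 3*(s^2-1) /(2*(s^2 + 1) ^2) 3*t*cos(t) /2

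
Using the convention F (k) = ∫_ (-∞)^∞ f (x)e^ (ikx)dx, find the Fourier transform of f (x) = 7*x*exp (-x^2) 7*I*sqrt (pi)*k*exp (-k^2/4)/2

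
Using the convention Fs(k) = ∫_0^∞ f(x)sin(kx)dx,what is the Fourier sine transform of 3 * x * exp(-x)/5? 6 * k/(5 * (k^2 + 1)^2)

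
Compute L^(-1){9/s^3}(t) 9 * t^2/2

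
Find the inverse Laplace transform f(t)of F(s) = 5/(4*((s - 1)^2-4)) 5*exp(t)*sinh(2*t)/8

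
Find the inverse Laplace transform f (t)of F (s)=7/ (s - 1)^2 7*t*exp (t)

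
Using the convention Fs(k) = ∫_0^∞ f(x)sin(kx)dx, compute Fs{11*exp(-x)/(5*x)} 11*atan(k)/5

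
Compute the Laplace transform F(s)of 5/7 5/(7*s)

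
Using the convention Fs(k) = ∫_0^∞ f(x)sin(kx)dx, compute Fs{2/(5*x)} pi/5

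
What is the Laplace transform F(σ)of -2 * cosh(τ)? -2 * σ/(σ^2 - 1)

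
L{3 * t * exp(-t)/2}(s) 3/(2 * (s + 1)^2)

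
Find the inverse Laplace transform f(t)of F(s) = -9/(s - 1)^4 -3*t^3*exp(t)/2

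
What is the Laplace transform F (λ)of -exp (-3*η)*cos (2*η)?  (-λ - 3)/ ( (λ + 3)^2 + 4)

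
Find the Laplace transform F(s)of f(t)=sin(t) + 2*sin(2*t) 1/(s^2 + 1) + 4/(s^2 + 4)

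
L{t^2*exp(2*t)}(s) 2/(s - 2)^3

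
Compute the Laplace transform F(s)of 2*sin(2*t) 4/(s^2 + 4)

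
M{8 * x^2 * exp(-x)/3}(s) 8 * gamma(s + 2)/3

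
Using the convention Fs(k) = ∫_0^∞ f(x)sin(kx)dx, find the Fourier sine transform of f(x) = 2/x pi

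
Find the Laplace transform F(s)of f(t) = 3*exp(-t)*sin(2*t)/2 3/((s+1)^2+4)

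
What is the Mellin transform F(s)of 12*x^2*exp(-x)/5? 12*gamma(s+2)/5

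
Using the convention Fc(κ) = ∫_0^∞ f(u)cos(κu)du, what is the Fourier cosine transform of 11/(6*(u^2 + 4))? 11*pi*exp(-2*κ)/24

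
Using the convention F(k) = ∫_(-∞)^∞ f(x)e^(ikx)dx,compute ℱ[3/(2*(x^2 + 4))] 3*pi*exp(-2*Abs(k))/4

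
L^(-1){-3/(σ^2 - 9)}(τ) -sinh(3*τ)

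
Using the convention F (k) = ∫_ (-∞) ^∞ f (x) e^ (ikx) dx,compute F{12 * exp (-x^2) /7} 12 * sqrt (pi) * exp (-k^2/4) /7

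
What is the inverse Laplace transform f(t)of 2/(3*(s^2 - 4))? sinh(2*t)/3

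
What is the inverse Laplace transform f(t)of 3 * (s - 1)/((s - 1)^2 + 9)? 3 * exp(t) * cos(3 * t)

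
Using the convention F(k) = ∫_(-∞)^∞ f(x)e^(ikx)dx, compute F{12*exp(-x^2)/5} 12*sqrt(pi)*exp(-k^2/4)/5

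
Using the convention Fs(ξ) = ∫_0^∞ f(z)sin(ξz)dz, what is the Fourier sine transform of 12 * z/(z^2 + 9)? 6 * pi * exp(-3 * ξ)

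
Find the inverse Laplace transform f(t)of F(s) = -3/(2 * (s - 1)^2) -3 * t * exp(t)/2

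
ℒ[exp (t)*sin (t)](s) 1/ ( (s - 1)^2 + 1)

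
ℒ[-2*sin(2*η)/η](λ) -2*atan(2/λ)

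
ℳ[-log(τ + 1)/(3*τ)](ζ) pi*csc(pi*ζ)/(3*(ζ - 1))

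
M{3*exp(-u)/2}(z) 3*gamma(z)/2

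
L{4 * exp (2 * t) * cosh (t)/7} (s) 4 * (s - 2)/ (7 * ( (s - 2)^2 - 1))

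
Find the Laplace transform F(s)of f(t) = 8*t 8/s^2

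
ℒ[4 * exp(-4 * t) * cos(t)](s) 4 * (s + 4)/((s + 4)^2 + 1)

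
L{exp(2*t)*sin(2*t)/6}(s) 1/(3*((s - 2)^2 + 4))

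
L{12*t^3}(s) 72/s^4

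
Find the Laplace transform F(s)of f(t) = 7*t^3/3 14/s^4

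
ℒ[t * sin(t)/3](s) 2 * s/(3 * (s^2 + 1)^2)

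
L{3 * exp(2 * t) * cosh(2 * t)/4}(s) 3 * (s - 2)/(4 * s * (s - 4))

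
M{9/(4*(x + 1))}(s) 9*pi*csc(pi*s)/4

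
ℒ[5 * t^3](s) 30/s^4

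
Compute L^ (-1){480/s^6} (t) 4*t^5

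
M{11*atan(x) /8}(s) -11*pi*sec(pi*s/2) /(16*s) 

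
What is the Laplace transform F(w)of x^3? 6/w^4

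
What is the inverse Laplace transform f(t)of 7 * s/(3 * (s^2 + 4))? 7 * cos(2 * t)/3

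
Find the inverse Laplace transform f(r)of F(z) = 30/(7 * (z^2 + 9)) 10 * sin(3 * r)/7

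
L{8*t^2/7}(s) 16/(7*s^3)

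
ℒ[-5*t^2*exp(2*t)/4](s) -5/(2*(s - 2)^3)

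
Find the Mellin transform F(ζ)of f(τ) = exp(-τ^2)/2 gamma(ζ/2)/4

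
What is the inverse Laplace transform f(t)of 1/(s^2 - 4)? sinh(2*t)/2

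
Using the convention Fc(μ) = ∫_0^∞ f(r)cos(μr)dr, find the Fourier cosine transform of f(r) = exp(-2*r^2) sqrt(2)*sqrt(pi)*exp(-μ^2/8)/4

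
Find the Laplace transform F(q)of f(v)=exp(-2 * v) 1/(q + 2)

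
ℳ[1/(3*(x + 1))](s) pi*csc(pi*s)/3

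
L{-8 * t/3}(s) -8/(3 * s^2)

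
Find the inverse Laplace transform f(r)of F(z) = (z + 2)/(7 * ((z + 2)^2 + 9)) exp(-2 * r) * cos(3 * r)/7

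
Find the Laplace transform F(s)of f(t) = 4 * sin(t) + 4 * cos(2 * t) 4/(s^2 + 1) + 4 * s/(s^2 + 4)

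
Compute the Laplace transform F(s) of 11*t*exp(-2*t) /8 11/(8*(s + 2) ^2) 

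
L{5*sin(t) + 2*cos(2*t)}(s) 5/(s^2 + 1) + 2*s/(s^2 + 4)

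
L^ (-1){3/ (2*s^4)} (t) t^3/4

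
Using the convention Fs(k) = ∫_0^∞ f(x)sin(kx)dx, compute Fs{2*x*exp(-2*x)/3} 8*k/(3*(k^2 + 4)^2)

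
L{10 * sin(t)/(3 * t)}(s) 10 * atan(1/s)/3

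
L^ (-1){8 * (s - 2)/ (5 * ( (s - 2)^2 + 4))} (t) 8 * exp (2 * t) * cos (2 * t)/5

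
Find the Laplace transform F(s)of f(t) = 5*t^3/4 15/(2*s^4)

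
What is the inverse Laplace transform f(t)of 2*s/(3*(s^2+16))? 2*cos(4*t)/3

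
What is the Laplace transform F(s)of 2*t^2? 4/s^3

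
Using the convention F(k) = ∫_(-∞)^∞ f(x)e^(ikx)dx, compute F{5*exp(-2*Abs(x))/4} 5/(k^2 + 4)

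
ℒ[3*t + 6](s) 6/s + 3/s^2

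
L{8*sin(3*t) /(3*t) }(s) 8*atan(3/s) /3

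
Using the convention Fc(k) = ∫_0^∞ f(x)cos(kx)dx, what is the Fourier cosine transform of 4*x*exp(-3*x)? 4*(9 - k^2)/(k^2 + 9)^2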